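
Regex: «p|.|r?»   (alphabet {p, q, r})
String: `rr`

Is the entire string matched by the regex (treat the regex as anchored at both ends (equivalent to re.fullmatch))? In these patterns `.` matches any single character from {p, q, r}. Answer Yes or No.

No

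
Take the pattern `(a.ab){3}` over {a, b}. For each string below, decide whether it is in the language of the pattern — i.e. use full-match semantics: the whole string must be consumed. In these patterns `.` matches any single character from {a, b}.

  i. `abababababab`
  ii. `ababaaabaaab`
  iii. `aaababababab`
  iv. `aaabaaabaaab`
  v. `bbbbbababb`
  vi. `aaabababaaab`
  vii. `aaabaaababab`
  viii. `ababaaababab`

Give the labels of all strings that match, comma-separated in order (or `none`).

i → match
ii → match
iii → match
iv → match
v → no match — must start with `a`
vi → match
vii → match
viii → match

i, ii, iii, iv, vi, vii, viii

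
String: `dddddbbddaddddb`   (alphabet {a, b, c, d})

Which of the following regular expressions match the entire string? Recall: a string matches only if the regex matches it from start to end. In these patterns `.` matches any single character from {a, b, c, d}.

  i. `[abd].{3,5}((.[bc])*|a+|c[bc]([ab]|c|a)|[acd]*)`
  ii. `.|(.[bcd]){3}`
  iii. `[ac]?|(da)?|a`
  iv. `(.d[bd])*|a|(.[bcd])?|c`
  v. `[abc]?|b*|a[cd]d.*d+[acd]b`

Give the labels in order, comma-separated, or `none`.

iv

i → no match
ii → no match
iii → no match
iv → match
v → no match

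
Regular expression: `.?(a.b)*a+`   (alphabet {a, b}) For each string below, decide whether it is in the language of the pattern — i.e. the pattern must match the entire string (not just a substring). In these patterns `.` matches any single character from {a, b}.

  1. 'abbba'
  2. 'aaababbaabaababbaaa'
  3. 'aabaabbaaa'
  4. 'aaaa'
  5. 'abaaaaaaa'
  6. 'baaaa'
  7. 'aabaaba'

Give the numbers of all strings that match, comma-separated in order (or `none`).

1 → no match
2 → match
3 → no match
4 → match
5 → no match
6 → match
7 → match

2, 4, 6, 7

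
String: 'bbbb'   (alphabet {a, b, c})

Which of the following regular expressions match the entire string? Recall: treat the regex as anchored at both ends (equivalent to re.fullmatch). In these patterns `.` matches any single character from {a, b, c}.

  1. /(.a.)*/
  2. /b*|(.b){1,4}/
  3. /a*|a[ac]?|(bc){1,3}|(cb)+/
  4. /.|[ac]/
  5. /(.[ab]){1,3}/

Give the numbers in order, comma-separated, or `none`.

2, 5

1 → no match
2 → match
3 → no match
4 → no match
5 → match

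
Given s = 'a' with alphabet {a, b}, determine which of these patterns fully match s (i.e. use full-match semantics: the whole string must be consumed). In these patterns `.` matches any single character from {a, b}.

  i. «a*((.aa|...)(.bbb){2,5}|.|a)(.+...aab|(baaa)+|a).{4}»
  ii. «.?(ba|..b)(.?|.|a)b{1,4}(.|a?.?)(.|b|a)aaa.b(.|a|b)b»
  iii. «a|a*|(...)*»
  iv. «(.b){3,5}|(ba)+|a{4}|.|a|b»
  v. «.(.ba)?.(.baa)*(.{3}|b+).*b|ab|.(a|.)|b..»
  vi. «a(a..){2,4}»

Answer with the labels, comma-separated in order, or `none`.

i → no match
ii → no match — must end with 'b'
iii → match
iv → match
v → no match
vi → no match — must start with 'aa'

iii, iv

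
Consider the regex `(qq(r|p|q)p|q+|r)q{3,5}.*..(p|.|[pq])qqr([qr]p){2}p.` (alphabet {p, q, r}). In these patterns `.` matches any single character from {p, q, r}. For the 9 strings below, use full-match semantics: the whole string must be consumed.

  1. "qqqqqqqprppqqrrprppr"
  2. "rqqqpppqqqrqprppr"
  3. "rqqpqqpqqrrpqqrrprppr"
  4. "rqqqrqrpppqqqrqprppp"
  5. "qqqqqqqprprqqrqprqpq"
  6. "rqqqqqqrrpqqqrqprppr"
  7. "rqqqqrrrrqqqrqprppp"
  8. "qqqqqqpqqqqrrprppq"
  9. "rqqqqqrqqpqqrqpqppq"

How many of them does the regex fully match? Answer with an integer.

1 → match
2 → match
3 → no match
4 → match
5 → no match
6 → match
7 → match
8 → match
9 → match
Total matched: 7

7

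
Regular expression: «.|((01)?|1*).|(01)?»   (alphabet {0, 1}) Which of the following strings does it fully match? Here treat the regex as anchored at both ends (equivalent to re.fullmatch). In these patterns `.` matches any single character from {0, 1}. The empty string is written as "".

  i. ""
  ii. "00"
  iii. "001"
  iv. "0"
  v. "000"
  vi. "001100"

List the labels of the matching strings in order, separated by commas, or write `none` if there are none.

i → match
ii → no match
iii → no match
iv → match
v → no match
vi → no match

i, iv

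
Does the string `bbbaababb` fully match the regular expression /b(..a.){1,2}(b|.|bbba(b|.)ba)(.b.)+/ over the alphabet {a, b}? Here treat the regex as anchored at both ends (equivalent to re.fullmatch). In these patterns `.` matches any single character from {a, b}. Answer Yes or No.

Yes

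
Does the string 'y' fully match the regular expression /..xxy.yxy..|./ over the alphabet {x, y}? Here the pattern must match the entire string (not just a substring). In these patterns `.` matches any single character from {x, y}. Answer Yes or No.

Yes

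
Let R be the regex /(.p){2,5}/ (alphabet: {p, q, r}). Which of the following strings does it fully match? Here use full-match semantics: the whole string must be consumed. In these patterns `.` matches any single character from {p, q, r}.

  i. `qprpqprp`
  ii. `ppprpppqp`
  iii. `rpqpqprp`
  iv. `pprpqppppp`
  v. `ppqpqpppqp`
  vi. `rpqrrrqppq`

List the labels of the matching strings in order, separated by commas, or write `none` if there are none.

i → match
ii → no match
iii → match
iv → match
v → match
vi → no match — must end with `p`

i, iii, iv, v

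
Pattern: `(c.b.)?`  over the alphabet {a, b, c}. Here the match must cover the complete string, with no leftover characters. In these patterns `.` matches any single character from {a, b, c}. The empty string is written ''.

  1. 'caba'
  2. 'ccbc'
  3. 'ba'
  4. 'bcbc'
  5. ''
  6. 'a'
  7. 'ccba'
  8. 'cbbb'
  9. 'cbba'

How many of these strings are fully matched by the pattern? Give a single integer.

1 → match
2 → match
3 → no match
4 → no match
5 → match
6 → no match
7 → match
8 → match
9 → match
Total matched: 6

6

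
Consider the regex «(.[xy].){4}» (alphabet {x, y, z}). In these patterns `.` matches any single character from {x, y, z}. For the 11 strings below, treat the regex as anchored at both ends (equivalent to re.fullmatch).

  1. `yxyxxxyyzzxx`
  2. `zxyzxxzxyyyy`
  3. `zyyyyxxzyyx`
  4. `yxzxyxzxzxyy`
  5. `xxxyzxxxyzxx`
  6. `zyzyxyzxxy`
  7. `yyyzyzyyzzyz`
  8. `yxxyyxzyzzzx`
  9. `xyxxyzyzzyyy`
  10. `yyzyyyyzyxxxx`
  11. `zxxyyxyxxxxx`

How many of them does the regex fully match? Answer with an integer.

5

1 → match
2 → match
3 → no match
4 → match
5 → no match
6 → no match
7 → match
8 → no match
9 → no match
10 → no match
11 → match
Total matched: 5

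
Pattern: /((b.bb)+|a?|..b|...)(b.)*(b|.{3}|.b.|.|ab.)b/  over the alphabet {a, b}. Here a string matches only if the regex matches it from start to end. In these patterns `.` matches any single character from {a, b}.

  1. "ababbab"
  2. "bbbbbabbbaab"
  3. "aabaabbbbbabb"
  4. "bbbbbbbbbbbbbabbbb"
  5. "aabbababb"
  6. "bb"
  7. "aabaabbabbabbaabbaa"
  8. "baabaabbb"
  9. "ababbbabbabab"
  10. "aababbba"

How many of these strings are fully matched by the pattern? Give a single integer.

1. "ababbab" → match
2. "bbbbbabbbaab" → match
3 → no match
4 → match
5. "aabbababb" → match
6. "bb" → match
7 → no match — must end with "b"
8. "baabaabbb" → match
9 → match
10. "aababbba" → no match — must end with "b"
Total matched: 7

7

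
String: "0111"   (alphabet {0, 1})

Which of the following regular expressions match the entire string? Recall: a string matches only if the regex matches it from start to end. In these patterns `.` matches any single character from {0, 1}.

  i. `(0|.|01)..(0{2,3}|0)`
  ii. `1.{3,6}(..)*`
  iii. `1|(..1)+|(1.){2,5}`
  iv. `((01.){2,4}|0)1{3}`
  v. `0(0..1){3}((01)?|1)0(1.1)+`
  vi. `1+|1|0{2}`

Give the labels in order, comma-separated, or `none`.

i → no match — must end with "0"
ii → no match — must start with "1"
iii → no match
iv → match
v → no match — must start with "00"
vi → no match

iv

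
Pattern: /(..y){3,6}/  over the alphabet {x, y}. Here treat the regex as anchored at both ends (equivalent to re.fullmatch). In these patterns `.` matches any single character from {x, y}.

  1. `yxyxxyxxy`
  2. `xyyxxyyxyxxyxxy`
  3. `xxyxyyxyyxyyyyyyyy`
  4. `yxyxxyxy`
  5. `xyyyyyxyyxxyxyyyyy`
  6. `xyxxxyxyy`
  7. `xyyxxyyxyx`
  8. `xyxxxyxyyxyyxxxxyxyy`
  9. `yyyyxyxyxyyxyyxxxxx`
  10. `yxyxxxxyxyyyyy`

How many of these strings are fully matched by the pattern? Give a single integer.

4

1 → match
2 → match
3 → match
4 → no match
5 → match
6 → no match
7 → no match — must end with `y`
8 → no match
9 → no match — must end with `y`
10 → no match
Total matched: 4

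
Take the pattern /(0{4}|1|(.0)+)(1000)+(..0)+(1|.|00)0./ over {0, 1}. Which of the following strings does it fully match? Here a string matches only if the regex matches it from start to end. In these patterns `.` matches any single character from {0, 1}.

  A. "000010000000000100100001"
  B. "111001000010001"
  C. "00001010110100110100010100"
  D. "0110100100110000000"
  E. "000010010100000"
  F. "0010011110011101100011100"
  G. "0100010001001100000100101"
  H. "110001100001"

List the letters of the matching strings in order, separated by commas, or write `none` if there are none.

A, H

A → match
B → no match
C → no match
D → no match
E → no match
F → no match
G → no match
H. "110001100001" → match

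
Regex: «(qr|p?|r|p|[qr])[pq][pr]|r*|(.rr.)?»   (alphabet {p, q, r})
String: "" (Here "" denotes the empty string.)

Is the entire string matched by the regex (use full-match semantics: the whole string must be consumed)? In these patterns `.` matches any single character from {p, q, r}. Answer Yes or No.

Yes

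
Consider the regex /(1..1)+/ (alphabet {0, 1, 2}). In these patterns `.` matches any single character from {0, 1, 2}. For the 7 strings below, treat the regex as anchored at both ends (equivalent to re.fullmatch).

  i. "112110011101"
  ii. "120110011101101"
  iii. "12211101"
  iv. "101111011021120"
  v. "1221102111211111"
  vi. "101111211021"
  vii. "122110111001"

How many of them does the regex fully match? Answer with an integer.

i → match
ii → no match
iii → match
iv → no match — must end with "1"
v → match
vi → match
vii → match
Total matched: 5

5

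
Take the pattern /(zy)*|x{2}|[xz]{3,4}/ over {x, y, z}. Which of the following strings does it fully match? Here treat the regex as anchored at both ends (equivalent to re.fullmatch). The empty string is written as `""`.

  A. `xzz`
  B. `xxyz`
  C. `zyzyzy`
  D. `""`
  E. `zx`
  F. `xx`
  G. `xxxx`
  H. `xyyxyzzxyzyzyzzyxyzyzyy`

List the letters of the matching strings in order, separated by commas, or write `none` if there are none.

A, C, D, F, G

A → match
B → no match
C → match
D → match
E → no match
F → match
G → match
H → no match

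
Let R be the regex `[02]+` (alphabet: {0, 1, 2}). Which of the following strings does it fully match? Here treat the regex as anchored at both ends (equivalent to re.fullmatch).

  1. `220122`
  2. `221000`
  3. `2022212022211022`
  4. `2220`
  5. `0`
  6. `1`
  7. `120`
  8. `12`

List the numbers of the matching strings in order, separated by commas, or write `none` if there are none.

4, 5

1. `220122` → no match
2. `221000` → no match
3 → no match
4. `2220` → match
5. `0` → match
6. `1` → no match
7. `120` → no match
8. `12` → no match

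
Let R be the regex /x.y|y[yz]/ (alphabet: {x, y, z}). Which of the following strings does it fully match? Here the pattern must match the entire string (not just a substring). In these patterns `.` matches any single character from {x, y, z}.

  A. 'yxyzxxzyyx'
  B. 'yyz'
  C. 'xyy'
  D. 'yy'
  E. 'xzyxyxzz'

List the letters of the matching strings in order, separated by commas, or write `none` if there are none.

C, D

A. 'yxyzxxzyyx' → no match
B. 'yyz' → no match
C. 'xyy' → match
D. 'yy' → match
E. 'xzyxyxzz' → no match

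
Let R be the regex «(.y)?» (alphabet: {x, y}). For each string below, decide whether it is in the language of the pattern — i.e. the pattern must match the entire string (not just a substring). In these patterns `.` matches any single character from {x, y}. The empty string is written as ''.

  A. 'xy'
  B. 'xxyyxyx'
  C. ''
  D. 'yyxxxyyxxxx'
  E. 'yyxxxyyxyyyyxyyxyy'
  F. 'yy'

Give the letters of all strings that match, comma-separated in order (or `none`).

A → match
B → no match
C → match
D → no match
E → no match
F → match

A, C, F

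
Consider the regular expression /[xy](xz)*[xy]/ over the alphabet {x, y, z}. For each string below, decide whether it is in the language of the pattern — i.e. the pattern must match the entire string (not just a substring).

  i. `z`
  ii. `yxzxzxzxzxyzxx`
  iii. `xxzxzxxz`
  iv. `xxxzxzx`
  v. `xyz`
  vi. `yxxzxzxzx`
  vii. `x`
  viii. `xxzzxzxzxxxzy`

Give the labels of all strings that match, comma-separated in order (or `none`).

i. `z` → no match
ii → no match
iii. `xxzxzxxz` → no match
iv. `xxxzxzx` → no match
v. `xyz` → no match
vi. `yxxzxzxzx` → no match
vii. `x` → no match
viii → no match

none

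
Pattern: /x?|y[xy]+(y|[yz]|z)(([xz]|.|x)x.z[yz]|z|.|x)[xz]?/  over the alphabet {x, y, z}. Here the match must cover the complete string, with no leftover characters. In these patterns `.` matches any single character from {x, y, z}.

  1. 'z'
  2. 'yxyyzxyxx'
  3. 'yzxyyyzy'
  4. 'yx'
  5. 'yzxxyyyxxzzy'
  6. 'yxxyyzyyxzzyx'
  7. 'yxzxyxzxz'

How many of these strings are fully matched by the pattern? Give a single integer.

1 → no match
2 → no match
3 → no match
4 → no match
5 → no match
6 → no match
7 → no match
Total matched: 0

0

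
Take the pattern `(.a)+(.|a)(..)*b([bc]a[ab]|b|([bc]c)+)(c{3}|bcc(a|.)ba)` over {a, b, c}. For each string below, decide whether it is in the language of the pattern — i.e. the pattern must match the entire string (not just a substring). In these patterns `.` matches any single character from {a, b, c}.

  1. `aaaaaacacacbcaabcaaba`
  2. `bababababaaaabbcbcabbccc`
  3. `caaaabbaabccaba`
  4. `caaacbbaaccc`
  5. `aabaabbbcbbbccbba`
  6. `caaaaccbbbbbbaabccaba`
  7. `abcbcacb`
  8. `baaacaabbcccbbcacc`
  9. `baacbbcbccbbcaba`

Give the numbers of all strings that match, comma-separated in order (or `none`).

1 → no match
2 → match
3 → match
4 → match
5 → match
6 → match
7 → no match
8 → no match
9 → no match

2, 3, 4, 5, 6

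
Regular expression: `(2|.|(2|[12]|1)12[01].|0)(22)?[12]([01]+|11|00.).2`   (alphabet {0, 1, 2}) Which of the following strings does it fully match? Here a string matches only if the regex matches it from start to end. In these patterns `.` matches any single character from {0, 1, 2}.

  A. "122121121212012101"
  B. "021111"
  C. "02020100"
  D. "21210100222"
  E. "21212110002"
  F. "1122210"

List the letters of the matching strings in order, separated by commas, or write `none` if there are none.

A → no match — must end with "2"
B → no match — must end with "2"
C → no match — must end with "2"
D → match
E → match
F → no match — must end with "2"

D, E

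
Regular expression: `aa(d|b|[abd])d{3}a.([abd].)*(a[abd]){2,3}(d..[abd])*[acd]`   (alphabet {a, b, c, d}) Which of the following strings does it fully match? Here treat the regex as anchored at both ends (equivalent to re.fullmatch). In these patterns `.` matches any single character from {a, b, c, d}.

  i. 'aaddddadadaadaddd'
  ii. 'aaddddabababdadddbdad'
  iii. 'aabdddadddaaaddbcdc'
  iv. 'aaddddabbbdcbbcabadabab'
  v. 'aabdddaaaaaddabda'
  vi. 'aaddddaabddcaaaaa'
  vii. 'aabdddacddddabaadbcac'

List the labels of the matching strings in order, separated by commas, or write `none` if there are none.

i → match
ii → match
iii → match
iv → no match
v → match
vi → match
vii → match

i, ii, iii, v, vi, vii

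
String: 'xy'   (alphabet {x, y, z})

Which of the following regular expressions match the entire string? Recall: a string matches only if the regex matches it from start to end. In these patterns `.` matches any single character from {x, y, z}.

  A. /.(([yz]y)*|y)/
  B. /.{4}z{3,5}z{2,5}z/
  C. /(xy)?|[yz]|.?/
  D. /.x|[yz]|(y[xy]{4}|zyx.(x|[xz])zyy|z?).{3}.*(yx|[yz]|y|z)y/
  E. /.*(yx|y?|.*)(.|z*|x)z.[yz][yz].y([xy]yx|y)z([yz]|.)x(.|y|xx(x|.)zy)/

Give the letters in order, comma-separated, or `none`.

A → match
B → no match — must end with 'zz'
C → match
D → no match
E → no match

A, C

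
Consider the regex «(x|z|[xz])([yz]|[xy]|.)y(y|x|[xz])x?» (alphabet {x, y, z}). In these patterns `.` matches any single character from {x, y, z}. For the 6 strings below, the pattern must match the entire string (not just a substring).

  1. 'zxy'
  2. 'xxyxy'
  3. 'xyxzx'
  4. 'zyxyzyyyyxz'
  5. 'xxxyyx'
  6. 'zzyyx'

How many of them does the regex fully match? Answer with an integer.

1

1 → no match
2 → no match
3 → no match
4 → no match
5 → no match
6 → match
Total matched: 1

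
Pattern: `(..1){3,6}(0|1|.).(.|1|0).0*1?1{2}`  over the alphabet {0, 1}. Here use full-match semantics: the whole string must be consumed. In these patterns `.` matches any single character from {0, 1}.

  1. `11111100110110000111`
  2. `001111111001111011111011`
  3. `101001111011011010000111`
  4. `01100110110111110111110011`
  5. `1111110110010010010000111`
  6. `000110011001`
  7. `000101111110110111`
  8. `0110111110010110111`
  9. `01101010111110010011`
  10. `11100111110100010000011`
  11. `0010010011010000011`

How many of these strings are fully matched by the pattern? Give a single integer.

8

1 → match
2 → match
3 → match
4 → match
5 → match
6 → no match
7 → no match
8 → match
9 → no match
10 → match
11 → match
Total matched: 8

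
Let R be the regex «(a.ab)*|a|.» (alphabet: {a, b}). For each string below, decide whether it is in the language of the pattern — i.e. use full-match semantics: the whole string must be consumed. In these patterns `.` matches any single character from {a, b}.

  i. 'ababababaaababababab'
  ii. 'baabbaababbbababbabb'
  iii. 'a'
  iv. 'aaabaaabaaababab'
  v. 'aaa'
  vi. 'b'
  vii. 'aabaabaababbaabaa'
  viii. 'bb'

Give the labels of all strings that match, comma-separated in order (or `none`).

i → match
ii → no match
iii. 'a' → match
iv → match
v. 'aaa' → no match
vi. 'b' → match
vii → no match
viii. 'bb' → no match

i, iii, iv, vi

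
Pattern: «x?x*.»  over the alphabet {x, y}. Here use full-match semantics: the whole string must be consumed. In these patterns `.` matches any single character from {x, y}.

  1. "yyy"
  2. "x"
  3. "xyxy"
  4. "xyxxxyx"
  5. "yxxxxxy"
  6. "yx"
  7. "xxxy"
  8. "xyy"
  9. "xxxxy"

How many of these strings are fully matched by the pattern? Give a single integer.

1 → no match
2 → match
3 → no match
4 → no match
5 → no match
6 → no match
7 → match
8 → no match
9 → match
Total matched: 3

3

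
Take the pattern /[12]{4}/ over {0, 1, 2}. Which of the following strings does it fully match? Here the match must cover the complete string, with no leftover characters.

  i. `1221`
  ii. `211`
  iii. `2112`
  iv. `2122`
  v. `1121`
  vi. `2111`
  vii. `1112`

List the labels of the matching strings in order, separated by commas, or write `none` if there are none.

i. `1221` → match
ii. `211` → no match
iii. `2112` → match
iv. `2122` → match
v. `1121` → match
vi. `2111` → match
vii. `1112` → match

i, iii, iv, v, vi, vii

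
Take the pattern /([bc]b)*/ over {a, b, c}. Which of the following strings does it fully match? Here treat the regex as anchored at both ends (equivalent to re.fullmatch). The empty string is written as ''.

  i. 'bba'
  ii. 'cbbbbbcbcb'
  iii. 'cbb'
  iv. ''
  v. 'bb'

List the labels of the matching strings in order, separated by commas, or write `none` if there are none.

ii, iv, v

i. 'bba' → no match
ii. 'cbbbbbcbcb' → match
iii. 'cbb' → no match
iv. '' → match
v. 'bb' → match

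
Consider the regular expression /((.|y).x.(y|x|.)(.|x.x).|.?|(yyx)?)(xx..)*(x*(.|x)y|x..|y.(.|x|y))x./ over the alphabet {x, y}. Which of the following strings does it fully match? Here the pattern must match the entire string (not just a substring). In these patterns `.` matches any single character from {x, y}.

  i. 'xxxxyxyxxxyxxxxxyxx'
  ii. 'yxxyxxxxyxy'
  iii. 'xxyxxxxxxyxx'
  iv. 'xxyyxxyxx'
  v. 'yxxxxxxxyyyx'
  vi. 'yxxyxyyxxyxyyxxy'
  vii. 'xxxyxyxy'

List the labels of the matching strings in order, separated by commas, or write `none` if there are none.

i → match
ii. 'yxxyxxxxyxy' → match
iii. 'xxyxxxxxxyxx' → match
iv. 'xxyyxxyxx' → match
v. 'yxxxxxxxyyyx' → no match
vi → match
vii. 'xxxyxyxy' → match

i, ii, iii, iv, vi, vii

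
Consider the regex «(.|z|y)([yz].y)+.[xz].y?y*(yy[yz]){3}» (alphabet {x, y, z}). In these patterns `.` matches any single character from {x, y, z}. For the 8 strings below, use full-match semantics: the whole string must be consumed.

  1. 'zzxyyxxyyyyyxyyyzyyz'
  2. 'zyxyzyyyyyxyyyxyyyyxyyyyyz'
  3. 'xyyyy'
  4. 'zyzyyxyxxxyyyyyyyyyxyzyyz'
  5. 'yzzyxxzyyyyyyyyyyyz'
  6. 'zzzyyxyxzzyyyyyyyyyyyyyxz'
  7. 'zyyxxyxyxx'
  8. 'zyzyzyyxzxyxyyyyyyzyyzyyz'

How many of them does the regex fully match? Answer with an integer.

1 → no match
2 → no match
3 → no match
4 → no match
5 → match
6 → no match
7 → no match
8 → no match
Total matched: 1

1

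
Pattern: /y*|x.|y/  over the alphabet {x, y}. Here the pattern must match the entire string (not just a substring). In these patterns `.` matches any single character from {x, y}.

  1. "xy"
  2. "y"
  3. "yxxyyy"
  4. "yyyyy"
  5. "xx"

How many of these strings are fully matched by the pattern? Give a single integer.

1. "xy" → match
2. "y" → match
3. "yxxyyy" → no match
4. "yyyyy" → match
5. "xx" → match
Total matched: 4

4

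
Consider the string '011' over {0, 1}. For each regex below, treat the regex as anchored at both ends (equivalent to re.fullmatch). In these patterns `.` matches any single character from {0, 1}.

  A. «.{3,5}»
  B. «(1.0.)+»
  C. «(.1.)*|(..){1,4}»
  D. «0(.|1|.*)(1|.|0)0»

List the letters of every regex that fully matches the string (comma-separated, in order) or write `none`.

A, C

A → match
B → no match — must start with '1'
C → match
D → no match — must end with '0'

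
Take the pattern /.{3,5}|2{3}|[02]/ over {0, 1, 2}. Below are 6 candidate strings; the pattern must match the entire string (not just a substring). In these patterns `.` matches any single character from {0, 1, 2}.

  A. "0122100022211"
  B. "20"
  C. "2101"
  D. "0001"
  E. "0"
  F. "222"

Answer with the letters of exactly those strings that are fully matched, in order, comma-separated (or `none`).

C, D, E, F

A → no match
B. "20" → no match
C. "2101" → match
D. "0001" → match
E. "0" → match
F. "222" → match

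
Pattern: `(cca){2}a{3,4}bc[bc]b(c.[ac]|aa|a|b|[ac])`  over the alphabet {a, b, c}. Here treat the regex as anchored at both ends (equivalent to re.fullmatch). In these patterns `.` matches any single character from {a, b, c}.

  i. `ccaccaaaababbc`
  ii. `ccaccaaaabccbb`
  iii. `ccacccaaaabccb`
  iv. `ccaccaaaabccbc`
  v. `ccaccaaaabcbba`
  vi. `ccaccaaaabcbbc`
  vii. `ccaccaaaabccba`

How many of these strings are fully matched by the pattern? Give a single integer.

5

i → no match
ii → match
iii → no match
iv → match
v → match
vi → match
vii → match
Total matched: 5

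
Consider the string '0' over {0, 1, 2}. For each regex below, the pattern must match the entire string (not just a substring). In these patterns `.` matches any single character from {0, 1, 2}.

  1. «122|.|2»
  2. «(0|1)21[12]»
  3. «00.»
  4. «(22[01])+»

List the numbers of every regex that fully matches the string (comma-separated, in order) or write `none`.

1 → match
2 → no match
3 → no match — must start with '00'
4 → no match — must start with '22'

1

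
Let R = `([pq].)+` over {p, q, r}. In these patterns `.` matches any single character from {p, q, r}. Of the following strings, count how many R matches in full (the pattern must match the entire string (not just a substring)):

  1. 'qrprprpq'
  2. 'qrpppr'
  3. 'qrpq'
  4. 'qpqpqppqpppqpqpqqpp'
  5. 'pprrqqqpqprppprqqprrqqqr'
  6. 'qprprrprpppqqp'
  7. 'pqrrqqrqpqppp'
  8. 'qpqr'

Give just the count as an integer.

4

1 → match
2 → match
3 → match
4 → no match
5 → no match
6 → no match
7 → no match
8 → match
Total matched: 4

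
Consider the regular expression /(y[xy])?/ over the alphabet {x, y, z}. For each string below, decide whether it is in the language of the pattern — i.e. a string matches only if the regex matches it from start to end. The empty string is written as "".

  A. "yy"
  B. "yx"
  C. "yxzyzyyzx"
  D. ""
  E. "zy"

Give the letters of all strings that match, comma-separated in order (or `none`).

A → match
B → match
C → no match
D → match
E → no match

A, B, D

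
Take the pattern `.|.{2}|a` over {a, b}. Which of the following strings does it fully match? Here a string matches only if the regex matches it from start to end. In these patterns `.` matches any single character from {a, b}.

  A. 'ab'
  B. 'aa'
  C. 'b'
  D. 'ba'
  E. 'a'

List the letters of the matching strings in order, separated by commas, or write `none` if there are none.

A, B, C, D, E

A → match
B → match
C → match
D → match
E → match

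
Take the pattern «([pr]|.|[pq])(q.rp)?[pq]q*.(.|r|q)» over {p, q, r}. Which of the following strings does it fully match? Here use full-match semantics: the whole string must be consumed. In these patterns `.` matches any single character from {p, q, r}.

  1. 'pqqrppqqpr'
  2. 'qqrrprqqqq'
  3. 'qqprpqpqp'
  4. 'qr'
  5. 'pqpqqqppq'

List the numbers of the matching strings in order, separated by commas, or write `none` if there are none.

1 → match
2 → no match
3 → no match
4 → no match
5 → no match

1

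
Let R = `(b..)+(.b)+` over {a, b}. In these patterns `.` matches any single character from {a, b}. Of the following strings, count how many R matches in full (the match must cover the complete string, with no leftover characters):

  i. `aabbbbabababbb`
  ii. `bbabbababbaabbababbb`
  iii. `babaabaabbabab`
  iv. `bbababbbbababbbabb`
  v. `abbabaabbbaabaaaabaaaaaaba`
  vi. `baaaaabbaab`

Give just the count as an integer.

i → no match — must start with `b`
ii → match
iii → no match
iv → no match
v → no match — must start with `b`
vi. `baaaaabbaab` → no match
Total matched: 1

1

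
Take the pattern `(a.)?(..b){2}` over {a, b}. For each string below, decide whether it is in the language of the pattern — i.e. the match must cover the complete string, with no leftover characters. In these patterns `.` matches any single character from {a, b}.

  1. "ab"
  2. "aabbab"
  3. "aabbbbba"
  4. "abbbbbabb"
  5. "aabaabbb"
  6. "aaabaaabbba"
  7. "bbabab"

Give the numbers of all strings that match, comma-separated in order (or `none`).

1 → no match
2 → match
3 → no match — must end with "b"
4 → no match
5 → no match
6 → no match — must end with "b"
7 → no match

2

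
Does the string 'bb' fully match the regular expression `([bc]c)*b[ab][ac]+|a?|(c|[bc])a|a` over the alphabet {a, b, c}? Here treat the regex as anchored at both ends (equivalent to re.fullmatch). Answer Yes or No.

No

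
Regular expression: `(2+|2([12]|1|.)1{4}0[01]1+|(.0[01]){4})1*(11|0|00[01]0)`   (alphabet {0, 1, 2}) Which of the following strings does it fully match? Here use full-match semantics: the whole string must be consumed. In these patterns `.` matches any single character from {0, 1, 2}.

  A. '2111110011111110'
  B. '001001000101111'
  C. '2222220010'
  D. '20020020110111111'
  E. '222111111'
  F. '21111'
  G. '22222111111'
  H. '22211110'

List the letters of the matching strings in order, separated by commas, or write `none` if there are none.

A, B, C, D, E, F, G, H

A → match
B → match
C → match
D → match
E → match
F → match
G → match
H → match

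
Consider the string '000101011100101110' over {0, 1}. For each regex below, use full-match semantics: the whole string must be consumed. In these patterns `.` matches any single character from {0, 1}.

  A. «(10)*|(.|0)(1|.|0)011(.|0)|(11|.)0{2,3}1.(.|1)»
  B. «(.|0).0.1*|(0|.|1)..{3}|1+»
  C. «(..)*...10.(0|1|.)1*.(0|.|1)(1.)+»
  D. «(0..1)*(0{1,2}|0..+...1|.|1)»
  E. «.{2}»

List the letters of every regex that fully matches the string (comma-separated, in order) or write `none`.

C

A → no match
B → no match
C → match
D → no match
E → no match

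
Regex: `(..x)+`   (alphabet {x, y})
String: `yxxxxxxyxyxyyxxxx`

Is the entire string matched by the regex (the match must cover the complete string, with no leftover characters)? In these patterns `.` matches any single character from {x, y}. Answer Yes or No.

No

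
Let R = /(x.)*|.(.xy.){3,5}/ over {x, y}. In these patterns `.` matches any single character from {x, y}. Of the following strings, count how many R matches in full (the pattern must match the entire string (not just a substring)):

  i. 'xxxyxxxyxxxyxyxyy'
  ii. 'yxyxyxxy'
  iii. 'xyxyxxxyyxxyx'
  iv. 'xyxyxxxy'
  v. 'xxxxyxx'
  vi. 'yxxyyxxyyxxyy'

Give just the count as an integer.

i → match
ii. 'yxyxyxxy' → no match
iii → match
iv. 'xyxyxxxy' → match
v. 'xxxxyxx' → no match
vi → match
Total matched: 4

4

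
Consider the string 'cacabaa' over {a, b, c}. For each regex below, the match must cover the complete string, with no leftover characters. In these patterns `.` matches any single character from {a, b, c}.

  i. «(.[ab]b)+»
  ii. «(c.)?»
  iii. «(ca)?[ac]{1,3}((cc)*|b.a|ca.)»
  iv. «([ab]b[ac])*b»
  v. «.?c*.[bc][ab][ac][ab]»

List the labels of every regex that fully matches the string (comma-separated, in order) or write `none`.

i → no match — must end with 'b'
ii → no match
iii → match
iv → no match — must end with 'b'
v → no match

iii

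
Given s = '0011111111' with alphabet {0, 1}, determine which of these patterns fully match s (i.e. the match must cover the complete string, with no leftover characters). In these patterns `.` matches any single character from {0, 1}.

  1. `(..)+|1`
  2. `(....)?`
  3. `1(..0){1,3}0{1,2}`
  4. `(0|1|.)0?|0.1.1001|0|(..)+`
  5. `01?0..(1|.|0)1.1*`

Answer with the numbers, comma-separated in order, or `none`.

1, 4, 5

1 → match
2 → no match
3 → no match — must start with '1'
4 → match
5 → match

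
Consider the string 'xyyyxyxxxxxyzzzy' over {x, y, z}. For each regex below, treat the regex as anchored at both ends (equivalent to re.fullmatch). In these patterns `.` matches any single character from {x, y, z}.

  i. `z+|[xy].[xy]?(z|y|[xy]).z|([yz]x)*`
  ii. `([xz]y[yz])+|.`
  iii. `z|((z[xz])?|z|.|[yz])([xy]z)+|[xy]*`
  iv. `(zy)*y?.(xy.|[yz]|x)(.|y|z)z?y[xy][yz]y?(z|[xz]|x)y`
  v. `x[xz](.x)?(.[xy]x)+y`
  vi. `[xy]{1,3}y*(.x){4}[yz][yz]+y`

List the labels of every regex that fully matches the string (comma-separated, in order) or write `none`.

vi

i → no match
ii → no match
iii → no match
iv → no match
v → no match — must end with 'xy'
vi → match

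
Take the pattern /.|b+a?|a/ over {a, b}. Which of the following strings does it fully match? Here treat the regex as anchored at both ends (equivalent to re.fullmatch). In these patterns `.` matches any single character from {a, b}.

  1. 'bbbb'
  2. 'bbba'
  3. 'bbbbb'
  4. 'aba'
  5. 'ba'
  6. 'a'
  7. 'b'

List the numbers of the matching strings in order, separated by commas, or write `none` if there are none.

1 → match
2 → match
3 → match
4 → no match
5 → match
6 → match
7 → match

1, 2, 3, 5, 6, 7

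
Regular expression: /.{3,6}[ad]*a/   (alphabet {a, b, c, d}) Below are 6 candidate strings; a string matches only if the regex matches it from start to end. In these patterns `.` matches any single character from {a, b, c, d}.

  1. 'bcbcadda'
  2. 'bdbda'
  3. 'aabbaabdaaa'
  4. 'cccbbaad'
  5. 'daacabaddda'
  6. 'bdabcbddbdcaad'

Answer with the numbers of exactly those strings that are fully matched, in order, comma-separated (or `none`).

1 → match
2 → match
3 → no match
4 → no match — must end with 'a'
5 → match
6 → no match — must end with 'a'

1, 2, 5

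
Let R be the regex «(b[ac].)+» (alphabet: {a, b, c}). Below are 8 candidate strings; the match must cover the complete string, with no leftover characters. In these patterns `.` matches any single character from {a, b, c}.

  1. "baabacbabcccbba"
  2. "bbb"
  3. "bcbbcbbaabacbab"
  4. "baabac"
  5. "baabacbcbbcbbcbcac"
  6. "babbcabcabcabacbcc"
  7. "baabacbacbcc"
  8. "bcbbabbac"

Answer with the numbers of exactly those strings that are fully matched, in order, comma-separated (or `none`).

1 → no match
2 → no match
3 → match
4 → match
5 → no match
6 → match
7 → match
8 → match

3, 4, 6, 7, 8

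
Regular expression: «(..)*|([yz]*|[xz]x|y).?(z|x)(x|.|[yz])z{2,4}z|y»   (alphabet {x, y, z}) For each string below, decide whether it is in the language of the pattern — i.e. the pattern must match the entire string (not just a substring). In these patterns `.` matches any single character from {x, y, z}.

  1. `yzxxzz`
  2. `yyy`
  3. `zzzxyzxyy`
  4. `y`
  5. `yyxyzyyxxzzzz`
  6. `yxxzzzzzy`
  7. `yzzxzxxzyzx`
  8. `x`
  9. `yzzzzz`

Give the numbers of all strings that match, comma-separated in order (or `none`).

1 → match
2 → no match
3 → no match
4 → match
5 → no match
6 → no match
7 → no match
8 → no match
9 → match

1, 4, 9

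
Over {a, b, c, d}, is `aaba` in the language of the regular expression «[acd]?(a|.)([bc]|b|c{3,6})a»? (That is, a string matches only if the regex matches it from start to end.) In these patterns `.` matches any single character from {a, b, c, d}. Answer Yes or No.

Yes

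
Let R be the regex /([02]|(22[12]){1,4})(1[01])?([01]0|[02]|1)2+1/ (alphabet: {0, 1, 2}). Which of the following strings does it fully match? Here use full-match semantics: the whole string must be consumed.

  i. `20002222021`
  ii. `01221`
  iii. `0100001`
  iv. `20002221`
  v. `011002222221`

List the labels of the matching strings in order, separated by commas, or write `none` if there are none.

ii, v

i → no match
ii → match
iii → no match — must end with `21`
iv → no match
v → match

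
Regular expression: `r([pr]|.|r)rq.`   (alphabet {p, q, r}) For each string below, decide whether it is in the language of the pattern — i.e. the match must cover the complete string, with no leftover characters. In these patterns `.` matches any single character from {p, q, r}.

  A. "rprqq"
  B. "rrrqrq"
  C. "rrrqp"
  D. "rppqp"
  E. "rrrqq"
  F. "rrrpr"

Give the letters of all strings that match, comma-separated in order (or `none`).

A → match
B → no match
C → match
D → no match
E → match
F → no match

A, C, E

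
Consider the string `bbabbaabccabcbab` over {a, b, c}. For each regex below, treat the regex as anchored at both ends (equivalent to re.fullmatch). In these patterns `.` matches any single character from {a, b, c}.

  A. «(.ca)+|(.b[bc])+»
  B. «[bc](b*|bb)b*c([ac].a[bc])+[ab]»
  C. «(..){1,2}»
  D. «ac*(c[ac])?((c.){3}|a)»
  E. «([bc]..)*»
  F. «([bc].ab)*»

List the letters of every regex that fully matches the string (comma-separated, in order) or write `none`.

F

A → no match
B → no match
C → no match
D → no match — must start with `a`
E → no match
F → match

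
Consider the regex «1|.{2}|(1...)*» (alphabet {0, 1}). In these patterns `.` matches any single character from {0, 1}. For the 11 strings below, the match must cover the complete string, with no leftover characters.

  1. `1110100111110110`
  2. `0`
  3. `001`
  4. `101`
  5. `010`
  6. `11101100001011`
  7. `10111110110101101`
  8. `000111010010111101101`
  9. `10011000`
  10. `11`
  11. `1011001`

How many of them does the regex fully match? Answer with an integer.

1 → no match
2 → no match
3 → no match
4 → no match
5 → no match
6 → no match
7 → no match
8 → no match
9 → match
10 → match
11 → no match
Total matched: 2

2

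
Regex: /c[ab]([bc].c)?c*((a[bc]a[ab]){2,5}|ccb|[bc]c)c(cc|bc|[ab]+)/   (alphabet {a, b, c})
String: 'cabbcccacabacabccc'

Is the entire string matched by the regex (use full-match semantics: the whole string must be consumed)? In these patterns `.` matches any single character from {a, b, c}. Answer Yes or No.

Yes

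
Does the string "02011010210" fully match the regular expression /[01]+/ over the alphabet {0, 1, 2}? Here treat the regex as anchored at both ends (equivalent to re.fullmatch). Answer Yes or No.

No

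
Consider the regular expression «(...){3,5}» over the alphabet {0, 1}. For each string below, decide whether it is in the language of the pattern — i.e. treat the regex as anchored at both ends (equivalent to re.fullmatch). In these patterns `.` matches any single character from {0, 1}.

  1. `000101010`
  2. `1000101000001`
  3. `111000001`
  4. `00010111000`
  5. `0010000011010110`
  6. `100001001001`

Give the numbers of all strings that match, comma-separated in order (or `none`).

1, 3, 6

1 → match
2 → no match
3 → match
4 → no match
5 → no match
6 → match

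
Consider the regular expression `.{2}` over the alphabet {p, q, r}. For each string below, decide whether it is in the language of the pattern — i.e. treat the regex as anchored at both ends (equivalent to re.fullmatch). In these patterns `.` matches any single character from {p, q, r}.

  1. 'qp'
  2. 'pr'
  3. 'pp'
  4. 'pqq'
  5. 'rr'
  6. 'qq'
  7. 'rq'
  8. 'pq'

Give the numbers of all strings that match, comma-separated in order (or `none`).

1. 'qp' → match
2. 'pr' → match
3. 'pp' → match
4. 'pqq' → no match
5. 'rr' → match
6. 'qq' → match
7. 'rq' → match
8. 'pq' → match

1, 2, 3, 5, 6, 7, 8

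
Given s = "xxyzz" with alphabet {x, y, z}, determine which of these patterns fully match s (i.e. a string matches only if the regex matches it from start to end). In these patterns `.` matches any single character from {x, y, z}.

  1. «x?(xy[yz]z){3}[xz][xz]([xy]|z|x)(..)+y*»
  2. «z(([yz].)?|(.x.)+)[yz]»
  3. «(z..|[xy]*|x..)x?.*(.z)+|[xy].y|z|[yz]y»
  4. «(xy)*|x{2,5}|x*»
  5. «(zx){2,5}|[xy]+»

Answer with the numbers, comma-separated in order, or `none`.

3

1 → no match
2 → no match — must start with "z"
3 → match
4 → no match
5 → no match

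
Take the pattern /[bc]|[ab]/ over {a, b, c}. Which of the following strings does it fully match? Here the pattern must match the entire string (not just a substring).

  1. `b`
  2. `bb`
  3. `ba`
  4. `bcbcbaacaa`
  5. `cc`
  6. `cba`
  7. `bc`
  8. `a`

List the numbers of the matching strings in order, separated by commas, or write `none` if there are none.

1, 8

1 → match
2 → no match
3 → no match
4 → no match
5 → no match
6 → no match
7 → no match
8 → match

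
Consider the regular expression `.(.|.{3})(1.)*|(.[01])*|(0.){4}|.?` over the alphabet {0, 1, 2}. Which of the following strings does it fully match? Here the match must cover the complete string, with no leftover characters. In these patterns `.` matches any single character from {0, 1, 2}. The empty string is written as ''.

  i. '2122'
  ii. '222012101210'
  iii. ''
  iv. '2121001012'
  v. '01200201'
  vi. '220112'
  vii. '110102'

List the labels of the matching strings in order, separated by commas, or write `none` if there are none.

i, ii, iii, vi

i → match
ii → match
iii → match
iv → no match
v → no match
vi → match
vii → no match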